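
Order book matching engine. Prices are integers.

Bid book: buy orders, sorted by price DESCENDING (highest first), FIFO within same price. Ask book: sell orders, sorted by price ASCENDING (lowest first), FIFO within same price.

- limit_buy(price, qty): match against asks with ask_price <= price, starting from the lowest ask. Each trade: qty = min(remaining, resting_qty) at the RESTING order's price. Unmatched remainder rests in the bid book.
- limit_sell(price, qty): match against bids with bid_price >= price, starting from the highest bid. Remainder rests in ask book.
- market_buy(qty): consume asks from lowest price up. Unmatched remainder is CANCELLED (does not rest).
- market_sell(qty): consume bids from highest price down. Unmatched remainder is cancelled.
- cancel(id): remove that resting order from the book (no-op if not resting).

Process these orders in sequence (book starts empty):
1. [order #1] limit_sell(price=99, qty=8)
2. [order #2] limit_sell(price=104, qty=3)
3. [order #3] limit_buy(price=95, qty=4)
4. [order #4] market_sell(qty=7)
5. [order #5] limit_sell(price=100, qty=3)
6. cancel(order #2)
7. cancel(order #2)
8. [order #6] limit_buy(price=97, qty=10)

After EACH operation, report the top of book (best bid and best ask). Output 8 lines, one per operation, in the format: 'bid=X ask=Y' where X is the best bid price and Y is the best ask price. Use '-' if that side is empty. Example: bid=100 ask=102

After op 1 [order #1] limit_sell(price=99, qty=8): fills=none; bids=[-] asks=[#1:8@99]
After op 2 [order #2] limit_sell(price=104, qty=3): fills=none; bids=[-] asks=[#1:8@99 #2:3@104]
After op 3 [order #3] limit_buy(price=95, qty=4): fills=none; bids=[#3:4@95] asks=[#1:8@99 #2:3@104]
After op 4 [order #4] market_sell(qty=7): fills=#3x#4:4@95; bids=[-] asks=[#1:8@99 #2:3@104]
After op 5 [order #5] limit_sell(price=100, qty=3): fills=none; bids=[-] asks=[#1:8@99 #5:3@100 #2:3@104]
After op 6 cancel(order #2): fills=none; bids=[-] asks=[#1:8@99 #5:3@100]
After op 7 cancel(order #2): fills=none; bids=[-] asks=[#1:8@99 #5:3@100]
After op 8 [order #6] limit_buy(price=97, qty=10): fills=none; bids=[#6:10@97] asks=[#1:8@99 #5:3@100]

Answer: bid=- ask=99
bid=- ask=99
bid=95 ask=99
bid=- ask=99
bid=- ask=99
bid=- ask=99
bid=- ask=99
bid=97 ask=99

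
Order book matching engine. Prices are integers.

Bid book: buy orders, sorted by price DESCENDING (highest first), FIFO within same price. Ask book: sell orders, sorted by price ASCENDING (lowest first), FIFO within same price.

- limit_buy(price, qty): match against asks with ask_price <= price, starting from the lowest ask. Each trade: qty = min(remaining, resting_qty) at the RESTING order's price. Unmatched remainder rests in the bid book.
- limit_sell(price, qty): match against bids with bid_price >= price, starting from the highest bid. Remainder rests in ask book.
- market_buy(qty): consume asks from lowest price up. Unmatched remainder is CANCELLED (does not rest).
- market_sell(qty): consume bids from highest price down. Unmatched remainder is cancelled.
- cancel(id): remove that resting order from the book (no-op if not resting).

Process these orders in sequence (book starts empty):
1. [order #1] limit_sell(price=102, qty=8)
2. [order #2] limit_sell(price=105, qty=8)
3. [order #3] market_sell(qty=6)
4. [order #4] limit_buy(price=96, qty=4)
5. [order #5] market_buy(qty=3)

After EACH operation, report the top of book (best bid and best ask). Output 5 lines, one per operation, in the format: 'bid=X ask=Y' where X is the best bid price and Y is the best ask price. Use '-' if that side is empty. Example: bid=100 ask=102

After op 1 [order #1] limit_sell(price=102, qty=8): fills=none; bids=[-] asks=[#1:8@102]
After op 2 [order #2] limit_sell(price=105, qty=8): fills=none; bids=[-] asks=[#1:8@102 #2:8@105]
After op 3 [order #3] market_sell(qty=6): fills=none; bids=[-] asks=[#1:8@102 #2:8@105]
After op 4 [order #4] limit_buy(price=96, qty=4): fills=none; bids=[#4:4@96] asks=[#1:8@102 #2:8@105]
After op 5 [order #5] market_buy(qty=3): fills=#5x#1:3@102; bids=[#4:4@96] asks=[#1:5@102 #2:8@105]

Answer: bid=- ask=102
bid=- ask=102
bid=- ask=102
bid=96 ask=102
bid=96 ask=102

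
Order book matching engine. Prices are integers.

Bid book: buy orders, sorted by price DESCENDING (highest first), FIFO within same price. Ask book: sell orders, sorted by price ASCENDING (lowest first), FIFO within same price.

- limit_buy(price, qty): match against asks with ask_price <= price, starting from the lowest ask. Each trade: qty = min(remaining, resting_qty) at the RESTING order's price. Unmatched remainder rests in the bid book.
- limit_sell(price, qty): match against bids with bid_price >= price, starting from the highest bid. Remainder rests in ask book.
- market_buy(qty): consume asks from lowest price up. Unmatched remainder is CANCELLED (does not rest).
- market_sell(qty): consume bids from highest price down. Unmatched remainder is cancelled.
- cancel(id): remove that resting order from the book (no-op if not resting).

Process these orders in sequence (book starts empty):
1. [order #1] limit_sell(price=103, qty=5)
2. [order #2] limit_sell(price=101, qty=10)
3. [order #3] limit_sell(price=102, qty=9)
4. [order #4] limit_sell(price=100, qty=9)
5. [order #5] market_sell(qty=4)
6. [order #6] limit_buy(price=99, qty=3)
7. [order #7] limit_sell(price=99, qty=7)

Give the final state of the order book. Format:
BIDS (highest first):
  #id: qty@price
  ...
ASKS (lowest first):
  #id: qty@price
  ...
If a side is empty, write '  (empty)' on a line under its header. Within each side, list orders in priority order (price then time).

After op 1 [order #1] limit_sell(price=103, qty=5): fills=none; bids=[-] asks=[#1:5@103]
After op 2 [order #2] limit_sell(price=101, qty=10): fills=none; bids=[-] asks=[#2:10@101 #1:5@103]
After op 3 [order #3] limit_sell(price=102, qty=9): fills=none; bids=[-] asks=[#2:10@101 #3:9@102 #1:5@103]
After op 4 [order #4] limit_sell(price=100, qty=9): fills=none; bids=[-] asks=[#4:9@100 #2:10@101 #3:9@102 #1:5@103]
After op 5 [order #5] market_sell(qty=4): fills=none; bids=[-] asks=[#4:9@100 #2:10@101 #3:9@102 #1:5@103]
After op 6 [order #6] limit_buy(price=99, qty=3): fills=none; bids=[#6:3@99] asks=[#4:9@100 #2:10@101 #3:9@102 #1:5@103]
After op 7 [order #7] limit_sell(price=99, qty=7): fills=#6x#7:3@99; bids=[-] asks=[#7:4@99 #4:9@100 #2:10@101 #3:9@102 #1:5@103]

Answer: BIDS (highest first):
  (empty)
ASKS (lowest first):
  #7: 4@99
  #4: 9@100
  #2: 10@101
  #3: 9@102
  #1: 5@103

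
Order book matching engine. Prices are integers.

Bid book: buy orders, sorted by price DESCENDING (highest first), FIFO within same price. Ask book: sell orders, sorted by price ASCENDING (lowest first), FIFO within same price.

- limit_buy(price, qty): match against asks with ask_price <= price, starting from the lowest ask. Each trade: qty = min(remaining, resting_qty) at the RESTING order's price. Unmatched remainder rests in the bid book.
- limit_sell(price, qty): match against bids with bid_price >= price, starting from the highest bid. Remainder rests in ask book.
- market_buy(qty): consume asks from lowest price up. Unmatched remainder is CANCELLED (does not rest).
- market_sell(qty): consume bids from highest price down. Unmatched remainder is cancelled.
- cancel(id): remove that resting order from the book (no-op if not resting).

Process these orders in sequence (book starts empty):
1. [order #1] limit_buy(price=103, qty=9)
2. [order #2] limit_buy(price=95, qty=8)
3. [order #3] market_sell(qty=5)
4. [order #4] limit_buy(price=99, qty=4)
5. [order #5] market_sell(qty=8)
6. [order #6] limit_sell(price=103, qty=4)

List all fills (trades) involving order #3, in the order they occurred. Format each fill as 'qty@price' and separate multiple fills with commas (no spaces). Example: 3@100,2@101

Answer: 5@103

Derivation:
After op 1 [order #1] limit_buy(price=103, qty=9): fills=none; bids=[#1:9@103] asks=[-]
After op 2 [order #2] limit_buy(price=95, qty=8): fills=none; bids=[#1:9@103 #2:8@95] asks=[-]
After op 3 [order #3] market_sell(qty=5): fills=#1x#3:5@103; bids=[#1:4@103 #2:8@95] asks=[-]
After op 4 [order #4] limit_buy(price=99, qty=4): fills=none; bids=[#1:4@103 #4:4@99 #2:8@95] asks=[-]
After op 5 [order #5] market_sell(qty=8): fills=#1x#5:4@103 #4x#5:4@99; bids=[#2:8@95] asks=[-]
After op 6 [order #6] limit_sell(price=103, qty=4): fills=none; bids=[#2:8@95] asks=[#6:4@103]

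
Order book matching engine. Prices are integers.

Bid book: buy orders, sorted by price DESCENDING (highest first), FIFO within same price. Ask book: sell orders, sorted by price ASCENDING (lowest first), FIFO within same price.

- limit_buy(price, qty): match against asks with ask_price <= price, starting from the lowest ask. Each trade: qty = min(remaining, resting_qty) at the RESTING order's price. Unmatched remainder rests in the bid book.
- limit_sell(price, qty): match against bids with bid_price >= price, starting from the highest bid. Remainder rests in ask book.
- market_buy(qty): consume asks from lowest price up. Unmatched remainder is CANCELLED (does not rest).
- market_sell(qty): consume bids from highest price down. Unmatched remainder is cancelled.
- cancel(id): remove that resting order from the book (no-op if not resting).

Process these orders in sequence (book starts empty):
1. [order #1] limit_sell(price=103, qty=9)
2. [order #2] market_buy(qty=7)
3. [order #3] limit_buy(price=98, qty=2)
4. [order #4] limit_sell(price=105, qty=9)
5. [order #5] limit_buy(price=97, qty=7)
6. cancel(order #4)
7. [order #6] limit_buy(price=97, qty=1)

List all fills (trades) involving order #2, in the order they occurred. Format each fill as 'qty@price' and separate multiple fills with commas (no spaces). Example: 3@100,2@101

Answer: 7@103

Derivation:
After op 1 [order #1] limit_sell(price=103, qty=9): fills=none; bids=[-] asks=[#1:9@103]
After op 2 [order #2] market_buy(qty=7): fills=#2x#1:7@103; bids=[-] asks=[#1:2@103]
After op 3 [order #3] limit_buy(price=98, qty=2): fills=none; bids=[#3:2@98] asks=[#1:2@103]
After op 4 [order #4] limit_sell(price=105, qty=9): fills=none; bids=[#3:2@98] asks=[#1:2@103 #4:9@105]
After op 5 [order #5] limit_buy(price=97, qty=7): fills=none; bids=[#3:2@98 #5:7@97] asks=[#1:2@103 #4:9@105]
After op 6 cancel(order #4): fills=none; bids=[#3:2@98 #5:7@97] asks=[#1:2@103]
After op 7 [order #6] limit_buy(price=97, qty=1): fills=none; bids=[#3:2@98 #5:7@97 #6:1@97] asks=[#1:2@103]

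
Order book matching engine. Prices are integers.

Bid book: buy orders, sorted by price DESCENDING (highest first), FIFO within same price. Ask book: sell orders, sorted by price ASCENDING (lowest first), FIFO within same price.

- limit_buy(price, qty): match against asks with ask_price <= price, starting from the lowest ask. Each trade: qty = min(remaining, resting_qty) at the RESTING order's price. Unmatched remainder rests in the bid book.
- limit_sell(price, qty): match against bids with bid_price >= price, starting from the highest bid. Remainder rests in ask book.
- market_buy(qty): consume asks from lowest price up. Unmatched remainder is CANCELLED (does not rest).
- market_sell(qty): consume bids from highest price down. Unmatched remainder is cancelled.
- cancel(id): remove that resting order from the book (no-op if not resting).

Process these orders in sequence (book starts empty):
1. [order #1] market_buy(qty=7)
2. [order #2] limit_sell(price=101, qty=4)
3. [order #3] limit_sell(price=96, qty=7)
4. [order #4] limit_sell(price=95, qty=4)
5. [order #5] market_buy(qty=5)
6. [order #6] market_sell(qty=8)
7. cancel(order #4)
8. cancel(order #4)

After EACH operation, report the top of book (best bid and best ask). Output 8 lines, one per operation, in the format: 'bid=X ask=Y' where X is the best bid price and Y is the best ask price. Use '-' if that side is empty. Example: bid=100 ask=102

Answer: bid=- ask=-
bid=- ask=101
bid=- ask=96
bid=- ask=95
bid=- ask=96
bid=- ask=96
bid=- ask=96
bid=- ask=96

Derivation:
After op 1 [order #1] market_buy(qty=7): fills=none; bids=[-] asks=[-]
After op 2 [order #2] limit_sell(price=101, qty=4): fills=none; bids=[-] asks=[#2:4@101]
After op 3 [order #3] limit_sell(price=96, qty=7): fills=none; bids=[-] asks=[#3:7@96 #2:4@101]
After op 4 [order #4] limit_sell(price=95, qty=4): fills=none; bids=[-] asks=[#4:4@95 #3:7@96 #2:4@101]
After op 5 [order #5] market_buy(qty=5): fills=#5x#4:4@95 #5x#3:1@96; bids=[-] asks=[#3:6@96 #2:4@101]
After op 6 [order #6] market_sell(qty=8): fills=none; bids=[-] asks=[#3:6@96 #2:4@101]
After op 7 cancel(order #4): fills=none; bids=[-] asks=[#3:6@96 #2:4@101]
After op 8 cancel(order #4): fills=none; bids=[-] asks=[#3:6@96 #2:4@101]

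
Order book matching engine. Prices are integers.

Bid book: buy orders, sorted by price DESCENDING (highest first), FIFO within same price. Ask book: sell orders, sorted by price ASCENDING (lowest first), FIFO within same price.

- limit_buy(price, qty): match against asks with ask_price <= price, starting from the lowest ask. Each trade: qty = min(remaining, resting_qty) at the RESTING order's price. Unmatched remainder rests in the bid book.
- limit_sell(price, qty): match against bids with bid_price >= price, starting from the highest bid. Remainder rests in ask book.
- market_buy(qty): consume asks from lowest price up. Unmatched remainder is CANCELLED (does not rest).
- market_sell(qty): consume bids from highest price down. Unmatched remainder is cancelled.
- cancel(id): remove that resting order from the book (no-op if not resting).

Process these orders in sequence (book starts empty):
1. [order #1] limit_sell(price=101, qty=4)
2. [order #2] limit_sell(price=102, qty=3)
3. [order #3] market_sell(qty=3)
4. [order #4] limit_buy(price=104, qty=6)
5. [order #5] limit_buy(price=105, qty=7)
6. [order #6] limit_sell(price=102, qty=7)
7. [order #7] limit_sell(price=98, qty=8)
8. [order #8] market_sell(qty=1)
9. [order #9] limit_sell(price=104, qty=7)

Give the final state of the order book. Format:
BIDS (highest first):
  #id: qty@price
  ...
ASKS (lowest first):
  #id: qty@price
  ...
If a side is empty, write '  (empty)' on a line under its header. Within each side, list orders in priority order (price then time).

After op 1 [order #1] limit_sell(price=101, qty=4): fills=none; bids=[-] asks=[#1:4@101]
After op 2 [order #2] limit_sell(price=102, qty=3): fills=none; bids=[-] asks=[#1:4@101 #2:3@102]
After op 3 [order #3] market_sell(qty=3): fills=none; bids=[-] asks=[#1:4@101 #2:3@102]
After op 4 [order #4] limit_buy(price=104, qty=6): fills=#4x#1:4@101 #4x#2:2@102; bids=[-] asks=[#2:1@102]
After op 5 [order #5] limit_buy(price=105, qty=7): fills=#5x#2:1@102; bids=[#5:6@105] asks=[-]
After op 6 [order #6] limit_sell(price=102, qty=7): fills=#5x#6:6@105; bids=[-] asks=[#6:1@102]
After op 7 [order #7] limit_sell(price=98, qty=8): fills=none; bids=[-] asks=[#7:8@98 #6:1@102]
After op 8 [order #8] market_sell(qty=1): fills=none; bids=[-] asks=[#7:8@98 #6:1@102]
After op 9 [order #9] limit_sell(price=104, qty=7): fills=none; bids=[-] asks=[#7:8@98 #6:1@102 #9:7@104]

Answer: BIDS (highest first):
  (empty)
ASKS (lowest first):
  #7: 8@98
  #6: 1@102
  #9: 7@104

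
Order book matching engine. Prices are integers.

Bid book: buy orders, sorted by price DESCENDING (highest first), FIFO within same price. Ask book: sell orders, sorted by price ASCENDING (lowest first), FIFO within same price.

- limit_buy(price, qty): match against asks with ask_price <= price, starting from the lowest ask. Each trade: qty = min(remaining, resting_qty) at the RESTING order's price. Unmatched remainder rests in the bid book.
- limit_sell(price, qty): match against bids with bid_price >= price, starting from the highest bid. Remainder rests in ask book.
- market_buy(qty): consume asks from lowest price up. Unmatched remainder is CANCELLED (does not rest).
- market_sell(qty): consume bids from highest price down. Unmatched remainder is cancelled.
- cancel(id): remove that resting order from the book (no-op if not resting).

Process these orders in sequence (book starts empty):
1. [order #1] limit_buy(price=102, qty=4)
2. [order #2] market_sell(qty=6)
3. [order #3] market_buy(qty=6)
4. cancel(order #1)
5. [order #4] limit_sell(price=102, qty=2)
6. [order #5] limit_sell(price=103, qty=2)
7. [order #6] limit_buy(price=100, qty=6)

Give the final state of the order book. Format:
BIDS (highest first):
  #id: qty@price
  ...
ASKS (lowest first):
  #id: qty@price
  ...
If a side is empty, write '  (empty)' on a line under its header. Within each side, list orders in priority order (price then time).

Answer: BIDS (highest first):
  #6: 6@100
ASKS (lowest first):
  #4: 2@102
  #5: 2@103

Derivation:
After op 1 [order #1] limit_buy(price=102, qty=4): fills=none; bids=[#1:4@102] asks=[-]
After op 2 [order #2] market_sell(qty=6): fills=#1x#2:4@102; bids=[-] asks=[-]
After op 3 [order #3] market_buy(qty=6): fills=none; bids=[-] asks=[-]
After op 4 cancel(order #1): fills=none; bids=[-] asks=[-]
After op 5 [order #4] limit_sell(price=102, qty=2): fills=none; bids=[-] asks=[#4:2@102]
After op 6 [order #5] limit_sell(price=103, qty=2): fills=none; bids=[-] asks=[#4:2@102 #5:2@103]
After op 7 [order #6] limit_buy(price=100, qty=6): fills=none; bids=[#6:6@100] asks=[#4:2@102 #5:2@103]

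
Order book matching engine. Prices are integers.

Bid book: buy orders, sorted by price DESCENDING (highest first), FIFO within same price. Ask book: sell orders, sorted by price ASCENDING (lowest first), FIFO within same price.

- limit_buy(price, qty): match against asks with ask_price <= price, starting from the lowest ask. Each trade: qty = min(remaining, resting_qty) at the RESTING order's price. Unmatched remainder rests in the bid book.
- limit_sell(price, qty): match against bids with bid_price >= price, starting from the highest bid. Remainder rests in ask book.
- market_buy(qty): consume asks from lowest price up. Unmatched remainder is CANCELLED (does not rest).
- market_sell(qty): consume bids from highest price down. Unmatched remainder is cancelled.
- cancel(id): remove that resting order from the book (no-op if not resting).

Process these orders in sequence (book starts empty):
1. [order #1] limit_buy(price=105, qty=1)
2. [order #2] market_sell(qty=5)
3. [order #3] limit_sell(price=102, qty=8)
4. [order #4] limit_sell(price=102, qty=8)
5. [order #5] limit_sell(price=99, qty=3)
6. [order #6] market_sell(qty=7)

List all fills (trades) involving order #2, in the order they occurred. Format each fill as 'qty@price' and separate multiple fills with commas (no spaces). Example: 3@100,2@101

After op 1 [order #1] limit_buy(price=105, qty=1): fills=none; bids=[#1:1@105] asks=[-]
After op 2 [order #2] market_sell(qty=5): fills=#1x#2:1@105; bids=[-] asks=[-]
After op 3 [order #3] limit_sell(price=102, qty=8): fills=none; bids=[-] asks=[#3:8@102]
After op 4 [order #4] limit_sell(price=102, qty=8): fills=none; bids=[-] asks=[#3:8@102 #4:8@102]
After op 5 [order #5] limit_sell(price=99, qty=3): fills=none; bids=[-] asks=[#5:3@99 #3:8@102 #4:8@102]
After op 6 [order #6] market_sell(qty=7): fills=none; bids=[-] asks=[#5:3@99 #3:8@102 #4:8@102]

Answer: 1@105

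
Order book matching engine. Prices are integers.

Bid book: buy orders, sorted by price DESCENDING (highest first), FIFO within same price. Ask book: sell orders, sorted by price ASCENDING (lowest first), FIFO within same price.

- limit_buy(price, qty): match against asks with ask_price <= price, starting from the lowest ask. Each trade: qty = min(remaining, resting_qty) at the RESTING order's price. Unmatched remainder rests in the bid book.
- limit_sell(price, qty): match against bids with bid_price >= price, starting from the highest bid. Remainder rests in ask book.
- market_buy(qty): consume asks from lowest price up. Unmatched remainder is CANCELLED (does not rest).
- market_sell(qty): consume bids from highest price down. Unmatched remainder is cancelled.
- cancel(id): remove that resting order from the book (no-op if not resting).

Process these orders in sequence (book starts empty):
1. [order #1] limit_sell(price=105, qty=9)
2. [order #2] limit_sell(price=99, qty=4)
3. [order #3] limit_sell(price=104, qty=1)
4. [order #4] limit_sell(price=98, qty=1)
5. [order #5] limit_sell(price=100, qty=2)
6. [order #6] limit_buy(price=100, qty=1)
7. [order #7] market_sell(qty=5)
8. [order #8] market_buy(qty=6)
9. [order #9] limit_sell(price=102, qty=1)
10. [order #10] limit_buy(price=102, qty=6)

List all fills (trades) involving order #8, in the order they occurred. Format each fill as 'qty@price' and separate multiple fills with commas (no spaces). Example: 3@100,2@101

Answer: 4@99,2@100

Derivation:
After op 1 [order #1] limit_sell(price=105, qty=9): fills=none; bids=[-] asks=[#1:9@105]
After op 2 [order #2] limit_sell(price=99, qty=4): fills=none; bids=[-] asks=[#2:4@99 #1:9@105]
After op 3 [order #3] limit_sell(price=104, qty=1): fills=none; bids=[-] asks=[#2:4@99 #3:1@104 #1:9@105]
After op 4 [order #4] limit_sell(price=98, qty=1): fills=none; bids=[-] asks=[#4:1@98 #2:4@99 #3:1@104 #1:9@105]
After op 5 [order #5] limit_sell(price=100, qty=2): fills=none; bids=[-] asks=[#4:1@98 #2:4@99 #5:2@100 #3:1@104 #1:9@105]
After op 6 [order #6] limit_buy(price=100, qty=1): fills=#6x#4:1@98; bids=[-] asks=[#2:4@99 #5:2@100 #3:1@104 #1:9@105]
After op 7 [order #7] market_sell(qty=5): fills=none; bids=[-] asks=[#2:4@99 #5:2@100 #3:1@104 #1:9@105]
After op 8 [order #8] market_buy(qty=6): fills=#8x#2:4@99 #8x#5:2@100; bids=[-] asks=[#3:1@104 #1:9@105]
After op 9 [order #9] limit_sell(price=102, qty=1): fills=none; bids=[-] asks=[#9:1@102 #3:1@104 #1:9@105]
After op 10 [order #10] limit_buy(price=102, qty=6): fills=#10x#9:1@102; bids=[#10:5@102] asks=[#3:1@104 #1:9@105]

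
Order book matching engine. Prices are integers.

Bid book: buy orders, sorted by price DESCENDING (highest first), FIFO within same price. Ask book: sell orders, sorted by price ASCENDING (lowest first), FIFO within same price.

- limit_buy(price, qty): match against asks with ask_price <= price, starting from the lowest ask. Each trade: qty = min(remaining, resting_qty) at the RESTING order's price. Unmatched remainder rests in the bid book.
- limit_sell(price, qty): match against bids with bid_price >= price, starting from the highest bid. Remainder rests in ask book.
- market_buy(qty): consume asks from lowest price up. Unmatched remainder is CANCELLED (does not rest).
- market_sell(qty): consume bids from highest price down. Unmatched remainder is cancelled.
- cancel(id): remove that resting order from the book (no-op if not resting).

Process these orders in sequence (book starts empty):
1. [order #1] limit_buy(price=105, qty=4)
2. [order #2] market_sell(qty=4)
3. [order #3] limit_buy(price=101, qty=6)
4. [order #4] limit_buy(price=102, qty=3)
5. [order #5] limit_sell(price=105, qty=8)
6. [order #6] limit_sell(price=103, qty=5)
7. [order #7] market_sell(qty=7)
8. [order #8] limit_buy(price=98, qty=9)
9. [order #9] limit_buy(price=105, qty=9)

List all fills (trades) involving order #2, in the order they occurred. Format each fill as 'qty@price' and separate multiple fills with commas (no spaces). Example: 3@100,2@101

After op 1 [order #1] limit_buy(price=105, qty=4): fills=none; bids=[#1:4@105] asks=[-]
After op 2 [order #2] market_sell(qty=4): fills=#1x#2:4@105; bids=[-] asks=[-]
After op 3 [order #3] limit_buy(price=101, qty=6): fills=none; bids=[#3:6@101] asks=[-]
After op 4 [order #4] limit_buy(price=102, qty=3): fills=none; bids=[#4:3@102 #3:6@101] asks=[-]
After op 5 [order #5] limit_sell(price=105, qty=8): fills=none; bids=[#4:3@102 #3:6@101] asks=[#5:8@105]
After op 6 [order #6] limit_sell(price=103, qty=5): fills=none; bids=[#4:3@102 #3:6@101] asks=[#6:5@103 #5:8@105]
After op 7 [order #7] market_sell(qty=7): fills=#4x#7:3@102 #3x#7:4@101; bids=[#3:2@101] asks=[#6:5@103 #5:8@105]
After op 8 [order #8] limit_buy(price=98, qty=9): fills=none; bids=[#3:2@101 #8:9@98] asks=[#6:5@103 #5:8@105]
After op 9 [order #9] limit_buy(price=105, qty=9): fills=#9x#6:5@103 #9x#5:4@105; bids=[#3:2@101 #8:9@98] asks=[#5:4@105]

Answer: 4@105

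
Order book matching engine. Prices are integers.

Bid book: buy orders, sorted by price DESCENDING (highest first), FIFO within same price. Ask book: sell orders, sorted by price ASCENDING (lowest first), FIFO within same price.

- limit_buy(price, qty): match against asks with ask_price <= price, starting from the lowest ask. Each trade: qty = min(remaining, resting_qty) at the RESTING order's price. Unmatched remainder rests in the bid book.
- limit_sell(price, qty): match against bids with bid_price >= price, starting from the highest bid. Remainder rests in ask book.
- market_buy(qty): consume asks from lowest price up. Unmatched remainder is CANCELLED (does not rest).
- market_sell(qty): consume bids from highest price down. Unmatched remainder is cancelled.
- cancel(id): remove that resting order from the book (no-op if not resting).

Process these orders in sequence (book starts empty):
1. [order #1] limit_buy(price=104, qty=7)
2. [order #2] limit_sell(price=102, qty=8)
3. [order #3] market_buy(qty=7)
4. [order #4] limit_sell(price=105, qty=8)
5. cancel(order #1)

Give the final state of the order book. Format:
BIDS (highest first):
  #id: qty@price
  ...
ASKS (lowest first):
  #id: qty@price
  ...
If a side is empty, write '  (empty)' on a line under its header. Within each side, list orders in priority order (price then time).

After op 1 [order #1] limit_buy(price=104, qty=7): fills=none; bids=[#1:7@104] asks=[-]
After op 2 [order #2] limit_sell(price=102, qty=8): fills=#1x#2:7@104; bids=[-] asks=[#2:1@102]
After op 3 [order #3] market_buy(qty=7): fills=#3x#2:1@102; bids=[-] asks=[-]
After op 4 [order #4] limit_sell(price=105, qty=8): fills=none; bids=[-] asks=[#4:8@105]
After op 5 cancel(order #1): fills=none; bids=[-] asks=[#4:8@105]

Answer: BIDS (highest first):
  (empty)
ASKS (lowest first):
  #4: 8@105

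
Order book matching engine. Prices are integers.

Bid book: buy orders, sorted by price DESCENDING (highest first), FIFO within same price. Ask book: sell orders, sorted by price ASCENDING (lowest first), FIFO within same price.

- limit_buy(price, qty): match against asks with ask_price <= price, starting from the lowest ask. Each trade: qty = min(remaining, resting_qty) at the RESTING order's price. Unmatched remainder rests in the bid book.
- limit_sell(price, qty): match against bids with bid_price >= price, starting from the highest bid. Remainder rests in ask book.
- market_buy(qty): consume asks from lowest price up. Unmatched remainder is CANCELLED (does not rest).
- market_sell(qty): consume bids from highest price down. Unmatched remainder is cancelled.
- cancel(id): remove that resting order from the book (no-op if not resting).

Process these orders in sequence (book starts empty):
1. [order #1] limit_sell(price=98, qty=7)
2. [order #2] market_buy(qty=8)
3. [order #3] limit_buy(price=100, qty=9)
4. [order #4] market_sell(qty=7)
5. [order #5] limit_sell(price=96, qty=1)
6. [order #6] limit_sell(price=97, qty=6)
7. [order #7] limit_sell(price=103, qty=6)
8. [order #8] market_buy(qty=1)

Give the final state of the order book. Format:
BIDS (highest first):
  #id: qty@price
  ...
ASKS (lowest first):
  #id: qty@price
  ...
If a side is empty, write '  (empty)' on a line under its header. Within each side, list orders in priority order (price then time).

Answer: BIDS (highest first):
  (empty)
ASKS (lowest first):
  #6: 4@97
  #7: 6@103

Derivation:
After op 1 [order #1] limit_sell(price=98, qty=7): fills=none; bids=[-] asks=[#1:7@98]
After op 2 [order #2] market_buy(qty=8): fills=#2x#1:7@98; bids=[-] asks=[-]
After op 3 [order #3] limit_buy(price=100, qty=9): fills=none; bids=[#3:9@100] asks=[-]
After op 4 [order #4] market_sell(qty=7): fills=#3x#4:7@100; bids=[#3:2@100] asks=[-]
After op 5 [order #5] limit_sell(price=96, qty=1): fills=#3x#5:1@100; bids=[#3:1@100] asks=[-]
After op 6 [order #6] limit_sell(price=97, qty=6): fills=#3x#6:1@100; bids=[-] asks=[#6:5@97]
After op 7 [order #7] limit_sell(price=103, qty=6): fills=none; bids=[-] asks=[#6:5@97 #7:6@103]
After op 8 [order #8] market_buy(qty=1): fills=#8x#6:1@97; bids=[-] asks=[#6:4@97 #7:6@103]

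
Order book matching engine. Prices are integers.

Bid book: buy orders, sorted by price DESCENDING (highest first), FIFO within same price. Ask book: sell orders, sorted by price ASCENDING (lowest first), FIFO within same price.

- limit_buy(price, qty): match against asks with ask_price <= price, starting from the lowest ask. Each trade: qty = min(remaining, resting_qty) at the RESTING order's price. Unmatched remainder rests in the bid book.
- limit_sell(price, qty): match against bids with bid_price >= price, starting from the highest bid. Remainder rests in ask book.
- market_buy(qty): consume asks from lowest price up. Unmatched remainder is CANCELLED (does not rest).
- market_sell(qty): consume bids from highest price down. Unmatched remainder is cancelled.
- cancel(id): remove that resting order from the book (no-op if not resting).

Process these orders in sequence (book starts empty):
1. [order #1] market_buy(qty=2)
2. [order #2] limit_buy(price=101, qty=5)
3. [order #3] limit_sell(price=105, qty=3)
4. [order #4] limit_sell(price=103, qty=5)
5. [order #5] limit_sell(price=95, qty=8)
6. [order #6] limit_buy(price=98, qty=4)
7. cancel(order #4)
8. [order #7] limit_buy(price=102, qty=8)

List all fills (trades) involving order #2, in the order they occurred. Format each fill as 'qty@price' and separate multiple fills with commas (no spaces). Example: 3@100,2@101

After op 1 [order #1] market_buy(qty=2): fills=none; bids=[-] asks=[-]
After op 2 [order #2] limit_buy(price=101, qty=5): fills=none; bids=[#2:5@101] asks=[-]
After op 3 [order #3] limit_sell(price=105, qty=3): fills=none; bids=[#2:5@101] asks=[#3:3@105]
After op 4 [order #4] limit_sell(price=103, qty=5): fills=none; bids=[#2:5@101] asks=[#4:5@103 #3:3@105]
After op 5 [order #5] limit_sell(price=95, qty=8): fills=#2x#5:5@101; bids=[-] asks=[#5:3@95 #4:5@103 #3:3@105]
After op 6 [order #6] limit_buy(price=98, qty=4): fills=#6x#5:3@95; bids=[#6:1@98] asks=[#4:5@103 #3:3@105]
After op 7 cancel(order #4): fills=none; bids=[#6:1@98] asks=[#3:3@105]
After op 8 [order #7] limit_buy(price=102, qty=8): fills=none; bids=[#7:8@102 #6:1@98] asks=[#3:3@105]

Answer: 5@101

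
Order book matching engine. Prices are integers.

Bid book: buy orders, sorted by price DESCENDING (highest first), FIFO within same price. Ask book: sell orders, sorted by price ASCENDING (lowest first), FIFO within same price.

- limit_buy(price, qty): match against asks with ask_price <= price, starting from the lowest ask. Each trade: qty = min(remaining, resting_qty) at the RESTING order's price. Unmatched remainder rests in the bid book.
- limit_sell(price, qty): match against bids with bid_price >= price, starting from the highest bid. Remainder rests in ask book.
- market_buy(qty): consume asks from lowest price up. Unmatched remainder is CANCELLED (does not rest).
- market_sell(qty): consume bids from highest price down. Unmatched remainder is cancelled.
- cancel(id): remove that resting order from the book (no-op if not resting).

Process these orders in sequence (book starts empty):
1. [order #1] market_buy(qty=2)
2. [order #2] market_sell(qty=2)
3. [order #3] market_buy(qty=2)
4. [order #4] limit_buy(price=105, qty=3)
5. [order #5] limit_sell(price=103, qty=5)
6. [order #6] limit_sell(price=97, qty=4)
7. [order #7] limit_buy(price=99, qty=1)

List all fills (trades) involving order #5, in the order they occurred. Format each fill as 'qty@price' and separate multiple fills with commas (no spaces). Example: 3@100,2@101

Answer: 3@105

Derivation:
After op 1 [order #1] market_buy(qty=2): fills=none; bids=[-] asks=[-]
After op 2 [order #2] market_sell(qty=2): fills=none; bids=[-] asks=[-]
After op 3 [order #3] market_buy(qty=2): fills=none; bids=[-] asks=[-]
After op 4 [order #4] limit_buy(price=105, qty=3): fills=none; bids=[#4:3@105] asks=[-]
After op 5 [order #5] limit_sell(price=103, qty=5): fills=#4x#5:3@105; bids=[-] asks=[#5:2@103]
After op 6 [order #6] limit_sell(price=97, qty=4): fills=none; bids=[-] asks=[#6:4@97 #5:2@103]
After op 7 [order #7] limit_buy(price=99, qty=1): fills=#7x#6:1@97; bids=[-] asks=[#6:3@97 #5:2@103]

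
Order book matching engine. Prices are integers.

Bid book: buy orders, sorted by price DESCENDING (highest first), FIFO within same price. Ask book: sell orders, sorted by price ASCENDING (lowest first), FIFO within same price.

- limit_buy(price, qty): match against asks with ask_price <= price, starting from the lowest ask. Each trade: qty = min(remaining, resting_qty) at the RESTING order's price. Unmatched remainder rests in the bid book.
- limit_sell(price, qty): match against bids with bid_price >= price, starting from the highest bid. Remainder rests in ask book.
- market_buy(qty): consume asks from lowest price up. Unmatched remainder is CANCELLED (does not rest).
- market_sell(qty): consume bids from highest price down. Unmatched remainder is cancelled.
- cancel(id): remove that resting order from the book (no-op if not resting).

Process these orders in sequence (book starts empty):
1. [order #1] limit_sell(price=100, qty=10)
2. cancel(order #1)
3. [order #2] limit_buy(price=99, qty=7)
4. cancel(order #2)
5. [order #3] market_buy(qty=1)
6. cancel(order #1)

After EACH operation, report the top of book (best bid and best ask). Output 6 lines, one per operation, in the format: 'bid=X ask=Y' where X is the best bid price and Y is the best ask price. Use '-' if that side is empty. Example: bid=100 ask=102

After op 1 [order #1] limit_sell(price=100, qty=10): fills=none; bids=[-] asks=[#1:10@100]
After op 2 cancel(order #1): fills=none; bids=[-] asks=[-]
After op 3 [order #2] limit_buy(price=99, qty=7): fills=none; bids=[#2:7@99] asks=[-]
After op 4 cancel(order #2): fills=none; bids=[-] asks=[-]
After op 5 [order #3] market_buy(qty=1): fills=none; bids=[-] asks=[-]
After op 6 cancel(order #1): fills=none; bids=[-] asks=[-]

Answer: bid=- ask=100
bid=- ask=-
bid=99 ask=-
bid=- ask=-
bid=- ask=-
bid=- ask=-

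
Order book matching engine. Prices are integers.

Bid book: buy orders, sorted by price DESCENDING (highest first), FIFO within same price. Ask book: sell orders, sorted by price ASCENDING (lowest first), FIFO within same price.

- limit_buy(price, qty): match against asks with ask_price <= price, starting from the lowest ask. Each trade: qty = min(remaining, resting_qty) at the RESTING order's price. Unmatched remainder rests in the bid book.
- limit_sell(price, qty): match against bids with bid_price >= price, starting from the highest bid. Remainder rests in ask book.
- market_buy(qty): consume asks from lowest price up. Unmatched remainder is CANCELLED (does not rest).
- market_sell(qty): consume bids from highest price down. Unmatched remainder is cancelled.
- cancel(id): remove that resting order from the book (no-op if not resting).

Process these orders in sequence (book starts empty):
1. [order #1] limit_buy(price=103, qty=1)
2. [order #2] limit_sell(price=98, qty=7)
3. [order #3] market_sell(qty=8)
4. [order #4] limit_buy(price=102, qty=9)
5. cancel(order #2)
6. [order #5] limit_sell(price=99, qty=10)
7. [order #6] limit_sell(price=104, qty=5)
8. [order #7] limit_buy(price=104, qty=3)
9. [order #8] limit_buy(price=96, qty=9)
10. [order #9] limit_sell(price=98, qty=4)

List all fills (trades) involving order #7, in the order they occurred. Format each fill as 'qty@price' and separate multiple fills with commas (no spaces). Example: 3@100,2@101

After op 1 [order #1] limit_buy(price=103, qty=1): fills=none; bids=[#1:1@103] asks=[-]
After op 2 [order #2] limit_sell(price=98, qty=7): fills=#1x#2:1@103; bids=[-] asks=[#2:6@98]
After op 3 [order #3] market_sell(qty=8): fills=none; bids=[-] asks=[#2:6@98]
After op 4 [order #4] limit_buy(price=102, qty=9): fills=#4x#2:6@98; bids=[#4:3@102] asks=[-]
After op 5 cancel(order #2): fills=none; bids=[#4:3@102] asks=[-]
After op 6 [order #5] limit_sell(price=99, qty=10): fills=#4x#5:3@102; bids=[-] asks=[#5:7@99]
After op 7 [order #6] limit_sell(price=104, qty=5): fills=none; bids=[-] asks=[#5:7@99 #6:5@104]
After op 8 [order #7] limit_buy(price=104, qty=3): fills=#7x#5:3@99; bids=[-] asks=[#5:4@99 #6:5@104]
After op 9 [order #8] limit_buy(price=96, qty=9): fills=none; bids=[#8:9@96] asks=[#5:4@99 #6:5@104]
After op 10 [order #9] limit_sell(price=98, qty=4): fills=none; bids=[#8:9@96] asks=[#9:4@98 #5:4@99 #6:5@104]

Answer: 3@99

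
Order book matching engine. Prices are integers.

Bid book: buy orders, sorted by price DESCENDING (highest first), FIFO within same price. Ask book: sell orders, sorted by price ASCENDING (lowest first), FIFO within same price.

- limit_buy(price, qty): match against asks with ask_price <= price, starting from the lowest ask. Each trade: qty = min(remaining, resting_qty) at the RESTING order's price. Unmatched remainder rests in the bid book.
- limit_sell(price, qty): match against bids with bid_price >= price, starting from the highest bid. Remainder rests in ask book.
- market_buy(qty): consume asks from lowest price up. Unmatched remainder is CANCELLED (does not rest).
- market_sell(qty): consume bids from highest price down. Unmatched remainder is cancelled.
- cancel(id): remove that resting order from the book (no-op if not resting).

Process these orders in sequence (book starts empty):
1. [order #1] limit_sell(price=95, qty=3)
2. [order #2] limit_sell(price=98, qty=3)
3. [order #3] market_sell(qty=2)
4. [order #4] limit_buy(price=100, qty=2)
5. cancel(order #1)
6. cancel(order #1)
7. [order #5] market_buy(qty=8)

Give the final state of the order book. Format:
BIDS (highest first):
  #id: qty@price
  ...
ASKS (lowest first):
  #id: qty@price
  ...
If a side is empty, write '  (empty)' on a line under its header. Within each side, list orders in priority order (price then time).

Answer: BIDS (highest first):
  (empty)
ASKS (lowest first):
  (empty)

Derivation:
After op 1 [order #1] limit_sell(price=95, qty=3): fills=none; bids=[-] asks=[#1:3@95]
After op 2 [order #2] limit_sell(price=98, qty=3): fills=none; bids=[-] asks=[#1:3@95 #2:3@98]
After op 3 [order #3] market_sell(qty=2): fills=none; bids=[-] asks=[#1:3@95 #2:3@98]
After op 4 [order #4] limit_buy(price=100, qty=2): fills=#4x#1:2@95; bids=[-] asks=[#1:1@95 #2:3@98]
After op 5 cancel(order #1): fills=none; bids=[-] asks=[#2:3@98]
After op 6 cancel(order #1): fills=none; bids=[-] asks=[#2:3@98]
After op 7 [order #5] market_buy(qty=8): fills=#5x#2:3@98; bids=[-] asks=[-]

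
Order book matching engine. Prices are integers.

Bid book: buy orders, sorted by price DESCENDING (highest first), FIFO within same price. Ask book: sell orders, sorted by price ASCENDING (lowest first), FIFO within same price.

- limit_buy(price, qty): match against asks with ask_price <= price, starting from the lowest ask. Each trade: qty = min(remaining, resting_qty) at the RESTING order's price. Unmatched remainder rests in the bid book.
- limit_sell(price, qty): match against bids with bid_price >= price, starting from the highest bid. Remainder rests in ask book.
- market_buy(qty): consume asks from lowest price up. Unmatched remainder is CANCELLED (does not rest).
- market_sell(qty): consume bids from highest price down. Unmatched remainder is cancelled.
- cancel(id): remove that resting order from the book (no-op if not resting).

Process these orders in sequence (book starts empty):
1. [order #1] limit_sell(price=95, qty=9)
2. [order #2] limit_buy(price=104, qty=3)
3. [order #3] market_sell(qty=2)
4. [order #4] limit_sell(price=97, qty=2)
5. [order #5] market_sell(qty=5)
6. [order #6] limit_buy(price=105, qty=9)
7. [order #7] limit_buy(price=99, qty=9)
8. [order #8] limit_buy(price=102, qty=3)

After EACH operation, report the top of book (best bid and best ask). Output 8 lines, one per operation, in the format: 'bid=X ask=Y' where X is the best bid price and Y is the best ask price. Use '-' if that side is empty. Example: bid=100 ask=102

After op 1 [order #1] limit_sell(price=95, qty=9): fills=none; bids=[-] asks=[#1:9@95]
After op 2 [order #2] limit_buy(price=104, qty=3): fills=#2x#1:3@95; bids=[-] asks=[#1:6@95]
After op 3 [order #3] market_sell(qty=2): fills=none; bids=[-] asks=[#1:6@95]
After op 4 [order #4] limit_sell(price=97, qty=2): fills=none; bids=[-] asks=[#1:6@95 #4:2@97]
After op 5 [order #5] market_sell(qty=5): fills=none; bids=[-] asks=[#1:6@95 #4:2@97]
After op 6 [order #6] limit_buy(price=105, qty=9): fills=#6x#1:6@95 #6x#4:2@97; bids=[#6:1@105] asks=[-]
After op 7 [order #7] limit_buy(price=99, qty=9): fills=none; bids=[#6:1@105 #7:9@99] asks=[-]
After op 8 [order #8] limit_buy(price=102, qty=3): fills=none; bids=[#6:1@105 #8:3@102 #7:9@99] asks=[-]

Answer: bid=- ask=95
bid=- ask=95
bid=- ask=95
bid=- ask=95
bid=- ask=95
bid=105 ask=-
bid=105 ask=-
bid=105 ask=-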